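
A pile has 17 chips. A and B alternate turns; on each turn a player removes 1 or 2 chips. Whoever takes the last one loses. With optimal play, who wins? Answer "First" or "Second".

First

i:   0  1  2  3  4  5  6  7  8  9 10 11 12 13 14 15 16 17
     W  L  W  W  L  W  W  L  W  W  L  W  W  L  W  W  L  W
Position 17 is W, so the first player wins.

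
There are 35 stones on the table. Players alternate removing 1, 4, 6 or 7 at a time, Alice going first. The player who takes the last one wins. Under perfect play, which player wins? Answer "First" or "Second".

First

W/L table (W = player to move can force a win):
i:   0  1  2  3  4  5  6  7  8  9 10 11 12 13 14 15 16 17 18 19 20 21 22 23 24 25 26 27 28 29 30 31 32 33 34 35
     L  W  L  W  W  L  W  W  W  W  L  W  W  L  W  L  W  W  L  W  W  W  W  L  W  W  L  W  L  W  W  L  W  W  W  W
Position 35 is W, so the first player wins.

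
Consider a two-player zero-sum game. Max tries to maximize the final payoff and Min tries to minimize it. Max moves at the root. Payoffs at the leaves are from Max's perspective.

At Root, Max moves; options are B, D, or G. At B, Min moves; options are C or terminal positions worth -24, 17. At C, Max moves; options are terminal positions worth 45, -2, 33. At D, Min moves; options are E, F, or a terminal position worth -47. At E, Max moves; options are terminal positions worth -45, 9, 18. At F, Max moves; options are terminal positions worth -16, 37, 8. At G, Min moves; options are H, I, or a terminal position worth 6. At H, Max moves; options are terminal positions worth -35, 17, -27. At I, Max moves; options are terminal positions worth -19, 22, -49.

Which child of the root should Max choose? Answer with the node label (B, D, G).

C (Max): max(45, -2, 33) = 45
B (Min): min(45, -24, 17) = -24
E (Max): max(-45, 9, 18) = 18
F (Max): max(-16, 37, 8) = 37
D (Min): min(18, 37, -47) = -47
H (Max): max(-35, 17, -27) = 17
I (Max): max(-19, 22, -49) = 22
G (Min): min(17, 22, 6) = 6
Root (Max): max(-24, -47, 6) = 6
Max picks the child with the highest value: G (value 6).

G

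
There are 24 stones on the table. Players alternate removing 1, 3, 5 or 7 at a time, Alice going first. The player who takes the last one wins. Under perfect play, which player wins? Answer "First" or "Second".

W/L table (W = player to move can force a win):
i:   0  1  2  3  4  5  6  7  8  9 10 11 12 13 14 15 16 17 18 19 20 21 22 23 24
     L  W  L  W  L  W  L  W  L  W  L  W  L  W  L  W  L  W  L  W  L  W  L  W  L
Position 24 is L, so the second player wins.

Second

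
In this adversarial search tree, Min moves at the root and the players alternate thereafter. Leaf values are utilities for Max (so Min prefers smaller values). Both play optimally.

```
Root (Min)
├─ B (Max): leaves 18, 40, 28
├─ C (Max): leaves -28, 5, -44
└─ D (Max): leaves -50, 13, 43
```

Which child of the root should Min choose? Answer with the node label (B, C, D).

B (Max): max(18, 40, 28) = 40
C (Max): max(-28, 5, -44) = 5
D (Max): max(-50, 13, 43) = 43
Root (Min): min(40, 5, 43) = 5
Min picks the child with the lowest value: C (value 5).

C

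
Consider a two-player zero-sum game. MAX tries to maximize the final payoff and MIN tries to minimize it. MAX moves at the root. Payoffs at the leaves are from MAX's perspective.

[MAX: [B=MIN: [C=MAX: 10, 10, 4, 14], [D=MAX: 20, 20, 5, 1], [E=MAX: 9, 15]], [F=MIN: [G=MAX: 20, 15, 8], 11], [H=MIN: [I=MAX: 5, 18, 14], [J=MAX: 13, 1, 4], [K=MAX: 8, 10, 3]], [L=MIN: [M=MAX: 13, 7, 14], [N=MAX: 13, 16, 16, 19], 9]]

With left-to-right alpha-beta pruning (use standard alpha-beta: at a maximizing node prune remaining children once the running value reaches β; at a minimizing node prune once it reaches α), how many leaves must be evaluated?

C [α=-∞,β=+∞]: v=14
D [α=-∞,β=14]: v=20 after child 1 ≥ β → β-cutoff, skip 3
E [α=-∞,β=14]: v=15
B [α=-∞,β=+∞]: v=14
G [α=14,β=+∞]: v=20
F [α=14,β=+∞]: v=11
I [α=14,β=+∞]: v=18
J [α=14,β=18]: v=13
H [α=14,β=+∞]: v=13 after child 2 ≤ α → α-cutoff, skip 1
M [α=14,β=+∞]: v=14
L [α=14,β=+∞]: v=14 after child 1 ≤ α → α-cutoff, skip 2
Root [α=-∞,β=+∞]: v=14
Leaves evaluated: 20 of 31.

20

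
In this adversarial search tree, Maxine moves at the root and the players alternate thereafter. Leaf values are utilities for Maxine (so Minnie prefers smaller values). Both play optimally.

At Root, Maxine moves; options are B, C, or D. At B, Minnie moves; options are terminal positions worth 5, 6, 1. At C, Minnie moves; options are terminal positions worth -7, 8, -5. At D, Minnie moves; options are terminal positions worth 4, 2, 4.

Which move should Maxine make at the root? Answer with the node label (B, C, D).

B (Minnie): min(5, 6, 1) = 1
C (Minnie): min(-7, 8, -5) = -7
D (Minnie): min(4, 2, 4) = 2
Root (Maxine): max(1, -7, 2) = 2
Maxine picks the child with the highest value: D (value 2).

D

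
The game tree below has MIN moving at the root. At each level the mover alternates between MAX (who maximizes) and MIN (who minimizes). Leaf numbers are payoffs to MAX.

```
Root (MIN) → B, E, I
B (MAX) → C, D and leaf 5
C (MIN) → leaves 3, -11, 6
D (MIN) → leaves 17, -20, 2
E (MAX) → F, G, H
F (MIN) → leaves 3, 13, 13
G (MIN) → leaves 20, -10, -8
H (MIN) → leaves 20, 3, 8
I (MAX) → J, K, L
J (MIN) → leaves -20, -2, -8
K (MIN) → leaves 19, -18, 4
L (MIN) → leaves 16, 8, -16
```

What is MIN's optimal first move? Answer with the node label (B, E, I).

I

C (MIN): min(3, -11, 6) = -11
D (MIN): min(17, -20, 2) = -20
B (MAX): max(-11, -20, 5) = 5
F (MIN): min(3, 13, 13) = 3
G (MIN): min(20, -10, -8) = -10
H (MIN): min(20, 3, 8) = 3
E (MAX): max(3, -10, 3) = 3
J (MIN): min(-20, -2, -8) = -20
K (MIN): min(19, -18, 4) = -18
L (MIN): min(16, 8, -16) = -16
I (MAX): max(-20, -18, -16) = -16
Root (MIN): min(5, 3, -16) = -16
MIN picks the child with the lowest value: I (value -16).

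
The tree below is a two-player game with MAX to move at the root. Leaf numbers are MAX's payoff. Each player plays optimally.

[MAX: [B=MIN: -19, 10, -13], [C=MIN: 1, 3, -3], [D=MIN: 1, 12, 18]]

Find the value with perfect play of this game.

B (MIN): min(-19, 10, -13) = -19
C (MIN): min(1, 3, -3) = -3
D (MIN): min(1, 12, 18) = 1
Root (MAX): max(-19, -3, 1) = 1

1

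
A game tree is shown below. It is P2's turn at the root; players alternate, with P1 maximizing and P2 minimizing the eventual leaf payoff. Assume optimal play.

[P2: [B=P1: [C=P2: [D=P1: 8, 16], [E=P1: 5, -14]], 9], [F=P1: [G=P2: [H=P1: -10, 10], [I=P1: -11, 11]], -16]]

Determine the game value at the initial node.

D (P1): max(8, 16) = 16
E (P1): max(5, -14) = 5
C (P2): min(16, 5) = 5
B (P1): max(5, 9) = 9
H (P1): max(-10, 10) = 10
I (P1): max(-11, 11) = 11
G (P2): min(10, 11) = 10
F (P1): max(10, -16) = 10
Root (P2): min(9, 10) = 9

9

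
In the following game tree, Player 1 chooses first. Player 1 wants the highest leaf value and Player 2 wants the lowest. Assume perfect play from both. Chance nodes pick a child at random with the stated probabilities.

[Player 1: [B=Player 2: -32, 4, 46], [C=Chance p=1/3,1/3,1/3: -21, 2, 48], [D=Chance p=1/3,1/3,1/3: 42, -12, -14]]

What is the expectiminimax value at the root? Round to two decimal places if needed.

B (Player 2): min(-32, 4, 46) = -32
C (Chance): 1/3·-21 + 1/3·2 + 1/3·48 = 9.67
D (Chance): 1/3·42 + 1/3·-12 + 1/3·-14 = 5.33
Root (Player 1): max(-32, 9.67, 5.33) = 9.67

9.67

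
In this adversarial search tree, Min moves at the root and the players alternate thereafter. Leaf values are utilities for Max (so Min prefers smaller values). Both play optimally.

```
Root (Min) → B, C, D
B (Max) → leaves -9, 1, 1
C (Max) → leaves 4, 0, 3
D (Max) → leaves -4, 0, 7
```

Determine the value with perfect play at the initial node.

B (Max): max(-9, 1, 1) = 1
C (Max): max(4, 0, 3) = 4
D (Max): max(-4, 0, 7) = 7
Root (Min): min(1, 4, 7) = 1

1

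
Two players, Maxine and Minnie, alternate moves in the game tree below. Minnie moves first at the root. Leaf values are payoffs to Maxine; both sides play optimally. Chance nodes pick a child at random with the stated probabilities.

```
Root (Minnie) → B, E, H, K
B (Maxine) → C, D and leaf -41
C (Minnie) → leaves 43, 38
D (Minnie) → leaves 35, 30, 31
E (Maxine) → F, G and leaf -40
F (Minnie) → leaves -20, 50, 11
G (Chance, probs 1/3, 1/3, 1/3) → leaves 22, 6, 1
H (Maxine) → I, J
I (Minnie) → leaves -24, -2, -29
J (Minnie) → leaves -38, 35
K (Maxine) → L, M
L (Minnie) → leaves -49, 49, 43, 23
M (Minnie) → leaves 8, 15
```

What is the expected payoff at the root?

C (Minnie): min(43, 38) = 38
D (Minnie): min(35, 30, 31) = 30
B (Maxine): max(38, 30, -41) = 38
F (Minnie): min(-20, 50, 11) = -20
G (Chance): 1/3·22 + 1/3·6 + 1/3·1 = 9.67
E (Maxine): max(-20, 9.67, -40) = 9.67
I (Minnie): min(-24, -2, -29) = -29
J (Minnie): min(-38, 35) = -38
H (Maxine): max(-29, -38) = -29
L (Minnie): min(-49, 49, 43, 23) = -49
M (Minnie): min(8, 15) = 8
K (Maxine): max(-49, 8) = 8
Root (Minnie): min(38, 9.67, -29, 8) = -29

-29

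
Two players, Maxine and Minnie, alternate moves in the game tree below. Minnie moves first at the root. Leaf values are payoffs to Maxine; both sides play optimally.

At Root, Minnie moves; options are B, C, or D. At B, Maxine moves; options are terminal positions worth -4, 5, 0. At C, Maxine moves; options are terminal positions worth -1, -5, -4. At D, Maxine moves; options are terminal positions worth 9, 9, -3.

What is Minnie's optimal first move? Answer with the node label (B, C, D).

C

B (Maxine): max(-4, 5, 0) = 5
C (Maxine): max(-1, -5, -4) = -1
D (Maxine): max(9, 9, -3) = 9
Root (Minnie): min(5, -1, 9) = -1
Minnie picks the child with the lowest value: C (value -1).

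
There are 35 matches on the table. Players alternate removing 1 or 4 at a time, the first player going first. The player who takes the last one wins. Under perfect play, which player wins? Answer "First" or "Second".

W/L table (W = player to move can force a win):
i:   0  1  2  3  4  5  6  7  8  9 10 11 12 13 14 15 16 17 18 19 20 21 22 23 24 25 26 27 28 29 30 31 32 33 34 35
     L  W  L  W  W  L  W  L  W  W  L  W  L  W  W  L  W  L  W  W  L  W  L  W  W  L  W  L  W  W  L  W  L  W  W  L
Position 35 is L, so the second player wins.

Second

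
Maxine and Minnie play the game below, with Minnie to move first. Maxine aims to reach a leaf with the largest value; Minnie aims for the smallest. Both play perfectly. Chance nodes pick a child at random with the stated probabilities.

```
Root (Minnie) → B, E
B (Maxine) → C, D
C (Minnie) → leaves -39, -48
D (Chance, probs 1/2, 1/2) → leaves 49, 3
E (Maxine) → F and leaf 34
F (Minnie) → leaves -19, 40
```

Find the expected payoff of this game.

26

C (Minnie): min(-39, -48) = -48
D (Chance): 1/2·49 + 1/2·3 = 26
B (Maxine): max(-48, 26) = 26
F (Minnie): min(-19, 40) = -19
E (Maxine): max(-19, 34) = 34
Root (Minnie): min(26, 34) = 26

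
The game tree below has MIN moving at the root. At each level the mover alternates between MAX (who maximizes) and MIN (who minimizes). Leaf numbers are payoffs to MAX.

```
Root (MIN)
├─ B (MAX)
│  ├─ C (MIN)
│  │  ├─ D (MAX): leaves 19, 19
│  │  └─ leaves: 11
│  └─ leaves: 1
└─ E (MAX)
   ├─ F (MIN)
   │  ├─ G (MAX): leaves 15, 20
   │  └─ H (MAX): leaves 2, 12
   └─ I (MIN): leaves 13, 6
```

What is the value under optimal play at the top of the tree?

D (MAX): max(19, 19) = 19
C (MIN): min(19, 11) = 11
B (MAX): max(11, 1) = 11
G (MAX): max(15, 20) = 20
H (MAX): max(2, 12) = 12
F (MIN): min(20, 12) = 12
I (MIN): min(13, 6) = 6
E (MAX): max(12, 6) = 12
Root (MIN): min(11, 12) = 11

11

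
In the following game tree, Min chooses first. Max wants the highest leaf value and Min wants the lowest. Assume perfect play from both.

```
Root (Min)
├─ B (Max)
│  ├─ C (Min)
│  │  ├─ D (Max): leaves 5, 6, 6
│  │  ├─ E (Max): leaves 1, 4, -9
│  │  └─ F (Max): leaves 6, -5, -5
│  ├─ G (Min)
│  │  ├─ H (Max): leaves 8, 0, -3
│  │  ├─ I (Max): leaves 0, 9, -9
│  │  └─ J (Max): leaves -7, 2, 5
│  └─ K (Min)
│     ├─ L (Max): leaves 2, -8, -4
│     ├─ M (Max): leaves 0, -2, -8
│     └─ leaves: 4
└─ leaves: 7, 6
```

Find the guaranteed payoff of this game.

D (Max): max(5, 6, 6) = 6
E (Max): max(1, 4, -9) = 4
F (Max): max(6, -5, -5) = 6
C (Min): min(6, 4, 6) = 4
H (Max): max(8, 0, -3) = 8
I (Max): max(0, 9, -9) = 9
J (Max): max(-7, 2, 5) = 5
G (Min): min(8, 9, 5) = 5
L (Max): max(2, -8, -4) = 2
M (Max): max(0, -2, -8) = 0
K (Min): min(2, 0, 4) = 0
B (Max): max(4, 5, 0) = 5
Root (Min): min(5, 7, 6) = 5

5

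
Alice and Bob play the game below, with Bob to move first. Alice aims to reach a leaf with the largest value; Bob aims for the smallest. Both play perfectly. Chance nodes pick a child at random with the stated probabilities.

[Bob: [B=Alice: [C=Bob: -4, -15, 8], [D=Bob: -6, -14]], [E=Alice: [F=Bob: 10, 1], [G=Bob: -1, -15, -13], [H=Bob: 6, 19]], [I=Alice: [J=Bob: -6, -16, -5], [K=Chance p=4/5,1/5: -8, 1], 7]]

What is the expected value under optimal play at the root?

C (Bob): min(-4, -15, 8) = -15
D (Bob): min(-6, -14) = -14
B (Alice): max(-15, -14) = -14
F (Bob): min(10, 1) = 1
G (Bob): min(-1, -15, -13) = -15
H (Bob): min(6, 19) = 6
E (Alice): max(1, -15, 6) = 6
J (Bob): min(-6, -16, -5) = -16
K (Chance): 4/5·-8 + 1/5·1 = -6.2
I (Alice): max(-16, -6.2, 7) = 7
Root (Bob): min(-14, 6, 7) = -14

-14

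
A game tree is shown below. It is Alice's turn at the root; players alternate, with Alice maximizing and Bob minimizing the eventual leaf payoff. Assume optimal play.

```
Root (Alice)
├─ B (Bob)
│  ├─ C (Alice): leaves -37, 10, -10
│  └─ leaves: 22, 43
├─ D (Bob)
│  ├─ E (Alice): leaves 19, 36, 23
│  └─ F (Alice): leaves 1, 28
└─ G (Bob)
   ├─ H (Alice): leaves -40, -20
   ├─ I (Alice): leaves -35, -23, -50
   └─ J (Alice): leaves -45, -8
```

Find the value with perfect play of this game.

C (Alice): max(-37, 10, -10) = 10
B (Bob): min(10, 22, 43) = 10
E (Alice): max(19, 36, 23) = 36
F (Alice): max(1, 28) = 28
D (Bob): min(36, 28) = 28
H (Alice): max(-40, -20) = -20
I (Alice): max(-35, -23, -50) = -23
J (Alice): max(-45, -8) = -8
G (Bob): min(-20, -23, -8) = -23
Root (Alice): max(10, 28, -23) = 28

28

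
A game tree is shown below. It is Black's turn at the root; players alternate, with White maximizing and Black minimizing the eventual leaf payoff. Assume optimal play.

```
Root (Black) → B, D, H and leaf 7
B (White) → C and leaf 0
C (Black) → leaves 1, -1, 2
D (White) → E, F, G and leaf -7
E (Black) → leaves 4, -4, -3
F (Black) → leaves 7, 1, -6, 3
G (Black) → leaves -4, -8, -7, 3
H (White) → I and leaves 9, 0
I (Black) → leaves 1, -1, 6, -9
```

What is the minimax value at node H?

I: min(1, -1, 6, -9) = -9
H: max(-9, 9, 0) = 9

9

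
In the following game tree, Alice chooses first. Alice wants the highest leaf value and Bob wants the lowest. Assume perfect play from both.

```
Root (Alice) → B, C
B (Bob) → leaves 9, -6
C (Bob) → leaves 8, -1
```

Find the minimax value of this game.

B (Bob): min(9, -6) = -6
C (Bob): min(8, -1) = -1
Root (Alice): max(-6, -1) = -1

-1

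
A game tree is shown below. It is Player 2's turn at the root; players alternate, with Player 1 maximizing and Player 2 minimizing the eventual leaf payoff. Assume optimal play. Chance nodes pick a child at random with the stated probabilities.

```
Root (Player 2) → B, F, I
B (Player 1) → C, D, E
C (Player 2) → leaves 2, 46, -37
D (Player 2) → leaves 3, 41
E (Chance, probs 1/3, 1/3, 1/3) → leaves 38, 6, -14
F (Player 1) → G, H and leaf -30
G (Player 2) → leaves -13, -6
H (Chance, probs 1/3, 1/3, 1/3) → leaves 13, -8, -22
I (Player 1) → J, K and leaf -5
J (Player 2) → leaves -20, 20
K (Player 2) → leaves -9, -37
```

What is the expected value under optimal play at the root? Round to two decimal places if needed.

-5.67

C (Player 2): min(2, 46, -37) = -37
D (Player 2): min(3, 41) = 3
E (Chance): 1/3·38 + 1/3·6 + 1/3·-14 = 10
B (Player 1): max(-37, 3, 10) = 10
G (Player 2): min(-13, -6) = -13
H (Chance): 1/3·13 + 1/3·-8 + 1/3·-22 = -5.67
F (Player 1): max(-13, -5.67, -30) = -5.67
J (Player 2): min(-20, 20) = -20
K (Player 2): min(-9, -37) = -37
I (Player 1): max(-20, -37, -5) = -5
Root (Player 2): min(10, -5.67, -5) = -5.67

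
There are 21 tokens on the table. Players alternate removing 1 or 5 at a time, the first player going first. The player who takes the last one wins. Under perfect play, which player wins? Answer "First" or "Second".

Compute winning (W) and losing (L) positions by backward induction:
i:   0  1  2  3  4  5  6  7  8  9 10 11 12 13 14 15 16 17 18 19 20 21
     L  W  L  W  L  W  L  W  L  W  L  W  L  W  L  W  L  W  L  W  L  W
Position 21 is W, so the first player wins.

First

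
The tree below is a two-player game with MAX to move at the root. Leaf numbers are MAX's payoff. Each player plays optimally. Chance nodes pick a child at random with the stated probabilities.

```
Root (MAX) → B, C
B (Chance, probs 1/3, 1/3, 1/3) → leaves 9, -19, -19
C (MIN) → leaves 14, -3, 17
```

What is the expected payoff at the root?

-3

B (Chance): 1/3·9 + 1/3·-19 + 1/3·-19 = -9.67
C (MIN): min(14, -3, 17) = -3
Root (MAX): max(-9.67, -3) = -3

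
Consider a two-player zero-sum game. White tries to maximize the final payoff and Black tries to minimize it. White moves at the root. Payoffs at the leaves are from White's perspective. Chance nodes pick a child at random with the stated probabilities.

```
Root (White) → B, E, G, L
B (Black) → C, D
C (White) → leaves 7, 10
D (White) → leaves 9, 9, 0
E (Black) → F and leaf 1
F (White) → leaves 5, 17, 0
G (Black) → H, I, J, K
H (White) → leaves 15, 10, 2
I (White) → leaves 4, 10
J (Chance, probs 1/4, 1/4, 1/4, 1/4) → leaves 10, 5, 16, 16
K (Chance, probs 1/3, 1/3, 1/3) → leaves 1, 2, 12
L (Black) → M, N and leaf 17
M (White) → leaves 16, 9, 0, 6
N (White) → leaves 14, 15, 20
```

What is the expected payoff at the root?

C (White): max(7, 10) = 10
D (White): max(9, 9, 0) = 9
B (Black): min(10, 9) = 9
F (White): max(5, 17, 0) = 17
E (Black): min(17, 1) = 1
H (White): max(15, 10, 2) = 15
I (White): max(4, 10) = 10
J (Chance): 1/4·10 + 1/4·5 + 1/4·16 + 1/4·16 = 11.75
K (Chance): 1/3·1 + 1/3·2 + 1/3·12 = 5
G (Black): min(15, 10, 11.75, 5) = 5
M (White): max(16, 9, 0, 6) = 16
N (White): max(14, 15, 20) = 20
L (Black): min(16, 20, 17) = 16
Root (White): max(9, 1, 5, 16) = 16

16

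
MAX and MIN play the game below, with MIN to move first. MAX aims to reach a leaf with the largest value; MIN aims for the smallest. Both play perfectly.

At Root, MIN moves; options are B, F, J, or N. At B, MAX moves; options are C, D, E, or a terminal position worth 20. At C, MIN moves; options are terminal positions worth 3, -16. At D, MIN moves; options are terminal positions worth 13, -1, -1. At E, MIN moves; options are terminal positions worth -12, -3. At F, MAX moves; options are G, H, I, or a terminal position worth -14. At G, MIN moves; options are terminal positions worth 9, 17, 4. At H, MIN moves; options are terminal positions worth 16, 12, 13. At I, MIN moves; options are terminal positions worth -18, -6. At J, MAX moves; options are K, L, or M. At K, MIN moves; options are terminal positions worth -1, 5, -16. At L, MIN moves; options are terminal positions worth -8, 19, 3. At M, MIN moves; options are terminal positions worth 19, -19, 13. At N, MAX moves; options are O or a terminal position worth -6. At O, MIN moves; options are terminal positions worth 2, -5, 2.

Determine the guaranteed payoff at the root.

C (MIN): min(3, -16) = -16
D (MIN): min(13, -1, -1) = -1
E (MIN): min(-12, -3) = -12
B (MAX): max(-16, -1, -12, 20) = 20
G (MIN): min(9, 17, 4) = 4
H (MIN): min(16, 12, 13) = 12
I (MIN): min(-18, -6) = -18
F (MAX): max(4, 12, -18, -14) = 12
K (MIN): min(-1, 5, -16) = -16
L (MIN): min(-8, 19, 3) = -8
M (MIN): min(19, -19, 13) = -19
J (MAX): max(-16, -8, -19) = -8
O (MIN): min(2, -5, 2) = -5
N (MAX): max(-5, -6) = -5
Root (MIN): min(20, 12, -8, -5) = -8

-8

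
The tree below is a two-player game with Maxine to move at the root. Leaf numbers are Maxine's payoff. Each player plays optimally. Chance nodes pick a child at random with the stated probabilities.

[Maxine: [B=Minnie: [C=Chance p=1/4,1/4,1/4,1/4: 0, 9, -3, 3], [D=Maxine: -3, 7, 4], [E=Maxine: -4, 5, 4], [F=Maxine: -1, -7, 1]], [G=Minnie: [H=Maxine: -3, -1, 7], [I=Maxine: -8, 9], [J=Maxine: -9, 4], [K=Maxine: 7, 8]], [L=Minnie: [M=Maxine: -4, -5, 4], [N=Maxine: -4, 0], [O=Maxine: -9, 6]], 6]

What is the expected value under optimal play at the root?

C (Chance): 1/4·0 + 1/4·9 + 1/4·-3 + 1/4·3 = 2.25
D (Maxine): max(-3, 7, 4) = 7
E (Maxine): max(-4, 5, 4) = 5
F (Maxine): max(-1, -7, 1) = 1
B (Minnie): min(2.25, 7, 5, 1) = 1
H (Maxine): max(-3, -1, 7) = 7
I (Maxine): max(-8, 9) = 9
J (Maxine): max(-9, 4) = 4
K (Maxine): max(7, 8) = 8
G (Minnie): min(7, 9, 4, 8) = 4
M (Maxine): max(-4, -5, 4) = 4
N (Maxine): max(-4, 0) = 0
O (Maxine): max(-9, 6) = 6
L (Minnie): min(4, 0, 6) = 0
Root (Maxine): max(1, 4, 0, 6) = 6

6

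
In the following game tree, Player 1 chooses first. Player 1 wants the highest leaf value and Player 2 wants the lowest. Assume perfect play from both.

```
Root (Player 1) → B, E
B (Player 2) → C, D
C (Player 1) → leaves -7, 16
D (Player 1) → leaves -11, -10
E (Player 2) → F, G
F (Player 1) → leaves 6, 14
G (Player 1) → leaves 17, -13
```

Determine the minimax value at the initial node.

14

C (Player 1): max(-7, 16) = 16
D (Player 1): max(-11, -10) = -10
B (Player 2): min(16, -10) = -10
F (Player 1): max(6, 14) = 14
G (Player 1): max(17, -13) = 17
E (Player 2): min(14, 17) = 14
Root (Player 1): max(-10, 14) = 14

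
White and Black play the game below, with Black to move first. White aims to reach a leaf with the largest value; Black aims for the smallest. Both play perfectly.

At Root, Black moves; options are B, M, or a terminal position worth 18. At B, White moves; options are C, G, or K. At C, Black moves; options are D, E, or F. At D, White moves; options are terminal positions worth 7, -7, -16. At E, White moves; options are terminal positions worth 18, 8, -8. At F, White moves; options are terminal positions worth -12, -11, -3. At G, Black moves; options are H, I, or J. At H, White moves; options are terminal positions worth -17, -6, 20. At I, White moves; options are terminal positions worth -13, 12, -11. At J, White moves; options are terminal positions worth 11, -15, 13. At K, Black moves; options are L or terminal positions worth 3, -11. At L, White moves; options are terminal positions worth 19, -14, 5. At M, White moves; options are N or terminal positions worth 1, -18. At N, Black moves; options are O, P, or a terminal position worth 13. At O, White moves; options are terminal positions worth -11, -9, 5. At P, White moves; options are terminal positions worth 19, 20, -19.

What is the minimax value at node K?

-11

L: max(19, -14, 5) = 19
K: min(19, 3, -11) = -11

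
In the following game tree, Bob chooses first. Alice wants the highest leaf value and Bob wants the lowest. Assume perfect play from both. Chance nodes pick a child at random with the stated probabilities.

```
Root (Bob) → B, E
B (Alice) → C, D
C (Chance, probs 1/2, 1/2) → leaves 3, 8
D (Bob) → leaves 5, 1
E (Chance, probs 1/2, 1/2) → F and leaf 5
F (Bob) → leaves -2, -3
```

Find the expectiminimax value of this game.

1

C (Chance): 1/2·3 + 1/2·8 = 5.5
D (Bob): min(5, 1) = 1
B (Alice): max(5.5, 1) = 5.5
F (Bob): min(-2, -3) = -3
E (Chance): 1/2·-3 + 1/2·5 = 1
Root (Bob): min(5.5, 1) = 1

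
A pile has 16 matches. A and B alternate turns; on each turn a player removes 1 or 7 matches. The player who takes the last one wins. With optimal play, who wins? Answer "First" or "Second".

Mark each pile size as W (mover wins) or L (mover loses):
i:   0  1  2  3  4  5  6  7  8  9 10 11 12 13 14 15 16
     L  W  L  W  L  W  L  W  L  W  L  W  L  W  L  W  L
Position 16 is L, so the second player wins.

Second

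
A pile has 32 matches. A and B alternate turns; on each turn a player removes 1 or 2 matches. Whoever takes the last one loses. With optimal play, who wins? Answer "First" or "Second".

First

Mark each pile size as W (mover wins) or L (mover loses):
i:   0  1  2  3  4  5  6  7  8  9 10 11 12 13 14 15 16 17 18 19 20 21 22 23 24 25 26 27 28 29 30 31 32
     W  L  W  W  L  W  W  L  W  W  L  W  W  L  W  W  L  W  W  L  W  W  L  W  W  L  W  W  L  W  W  L  W
Position 32 is W, so the first player wins.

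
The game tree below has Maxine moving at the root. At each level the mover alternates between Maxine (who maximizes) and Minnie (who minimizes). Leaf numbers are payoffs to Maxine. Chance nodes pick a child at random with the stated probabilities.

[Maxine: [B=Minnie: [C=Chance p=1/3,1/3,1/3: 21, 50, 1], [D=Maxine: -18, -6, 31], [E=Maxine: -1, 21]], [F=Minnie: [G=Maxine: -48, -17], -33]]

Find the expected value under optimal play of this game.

C (Chance): 1/3·21 + 1/3·50 + 1/3·1 = 24
D (Maxine): max(-18, -6, 31) = 31
E (Maxine): max(-1, 21) = 21
B (Minnie): min(24, 31, 21) = 21
G (Maxine): max(-48, -17) = -17
F (Minnie): min(-17, -33) = -33
Root (Maxine): max(21, -33) = 21

21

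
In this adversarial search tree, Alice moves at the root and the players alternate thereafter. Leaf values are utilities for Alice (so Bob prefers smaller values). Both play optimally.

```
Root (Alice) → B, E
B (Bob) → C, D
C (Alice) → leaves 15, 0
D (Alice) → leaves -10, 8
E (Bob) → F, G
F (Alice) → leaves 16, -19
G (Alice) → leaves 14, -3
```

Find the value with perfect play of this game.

C (Alice): max(15, 0) = 15
D (Alice): max(-10, 8) = 8
B (Bob): min(15, 8) = 8
F (Alice): max(16, -19) = 16
G (Alice): max(14, -3) = 14
E (Bob): min(16, 14) = 14
Root (Alice): max(8, 14) = 14

14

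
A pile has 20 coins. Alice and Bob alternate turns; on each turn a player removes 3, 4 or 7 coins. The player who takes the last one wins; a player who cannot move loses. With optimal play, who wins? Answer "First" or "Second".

W/L table (W = player to move can force a win):
i:   0  1  2  3  4  5  6  7  8  9 10 11 12 13 14 15 16 17 18 19 20
     L  L  L  W  W  W  W  W  W  W  L  L  L  W  W  W  W  W  W  W  L
Position 20 is L, so the second player wins.

Second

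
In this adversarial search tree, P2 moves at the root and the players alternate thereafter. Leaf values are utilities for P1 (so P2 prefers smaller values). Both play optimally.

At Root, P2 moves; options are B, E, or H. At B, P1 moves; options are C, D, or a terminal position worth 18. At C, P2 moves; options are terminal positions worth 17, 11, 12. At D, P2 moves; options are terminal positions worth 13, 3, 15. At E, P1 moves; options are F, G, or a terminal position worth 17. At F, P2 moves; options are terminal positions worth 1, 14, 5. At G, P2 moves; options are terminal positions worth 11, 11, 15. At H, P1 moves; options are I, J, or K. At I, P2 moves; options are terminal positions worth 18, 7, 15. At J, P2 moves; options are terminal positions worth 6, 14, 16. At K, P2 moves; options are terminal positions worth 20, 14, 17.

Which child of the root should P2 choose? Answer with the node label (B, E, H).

C (P2): min(17, 11, 12) = 11
D (P2): min(13, 3, 15) = 3
B (P1): max(11, 3, 18) = 18
F (P2): min(1, 14, 5) = 1
G (P2): min(11, 11, 15) = 11
E (P1): max(1, 11, 17) = 17
I (P2): min(18, 7, 15) = 7
J (P2): min(6, 14, 16) = 6
K (P2): min(20, 14, 17) = 14
H (P1): max(7, 6, 14) = 14
Root (P2): min(18, 17, 14) = 14
P2 picks the child with the lowest value: H (value 14).

H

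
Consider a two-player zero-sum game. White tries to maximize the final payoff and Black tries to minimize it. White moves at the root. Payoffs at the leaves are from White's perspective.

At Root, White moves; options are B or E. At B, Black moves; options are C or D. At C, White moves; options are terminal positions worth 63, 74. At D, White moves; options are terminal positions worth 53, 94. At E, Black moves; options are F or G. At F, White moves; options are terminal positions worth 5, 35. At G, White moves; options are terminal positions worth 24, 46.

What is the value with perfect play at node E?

35

F: max(5, 35) = 35
G: max(24, 46) = 46
E: min(35, 46) = 35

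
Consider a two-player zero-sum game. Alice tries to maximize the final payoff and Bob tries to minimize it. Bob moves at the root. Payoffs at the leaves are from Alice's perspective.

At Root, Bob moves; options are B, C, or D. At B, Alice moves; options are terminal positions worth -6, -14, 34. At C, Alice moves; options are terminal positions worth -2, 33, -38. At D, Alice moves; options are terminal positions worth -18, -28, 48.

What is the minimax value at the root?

33

B (Alice): max(-6, -14, 34) = 34
C (Alice): max(-2, 33, -38) = 33
D (Alice): max(-18, -28, 48) = 48
Root (Bob): min(34, 33, 48) = 33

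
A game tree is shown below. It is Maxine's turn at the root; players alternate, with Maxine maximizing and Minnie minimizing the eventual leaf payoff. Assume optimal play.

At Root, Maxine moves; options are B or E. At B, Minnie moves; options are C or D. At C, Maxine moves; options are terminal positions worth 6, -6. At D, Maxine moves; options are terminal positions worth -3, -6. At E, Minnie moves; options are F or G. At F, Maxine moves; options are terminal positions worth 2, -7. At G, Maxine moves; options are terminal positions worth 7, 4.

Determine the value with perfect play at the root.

C (Maxine): max(6, -6) = 6
D (Maxine): max(-3, -6) = -3
B (Minnie): min(6, -3) = -3
F (Maxine): max(2, -7) = 2
G (Maxine): max(7, 4) = 7
E (Minnie): min(2, 7) = 2
Root (Maxine): max(-3, 2) = 2

2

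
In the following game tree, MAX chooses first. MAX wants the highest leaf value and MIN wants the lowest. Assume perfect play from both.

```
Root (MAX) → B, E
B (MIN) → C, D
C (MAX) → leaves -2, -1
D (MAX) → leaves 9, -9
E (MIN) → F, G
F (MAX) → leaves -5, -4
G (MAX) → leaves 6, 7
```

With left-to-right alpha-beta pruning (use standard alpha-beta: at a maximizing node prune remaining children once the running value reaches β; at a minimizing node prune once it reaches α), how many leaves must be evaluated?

C [α=-∞,β=+∞]: v=-1
D [α=-∞,β=-1]: v=9 after child 1 ≥ β → β-cutoff, skip 1
B [α=-∞,β=+∞]: v=-1
F [α=-1,β=+∞]: v=-4
E [α=-1,β=+∞]: v=-4 after child 1 ≤ α → α-cutoff, skip 1
Root [α=-∞,β=+∞]: v=-1
Leaves evaluated: 5 of 8.

5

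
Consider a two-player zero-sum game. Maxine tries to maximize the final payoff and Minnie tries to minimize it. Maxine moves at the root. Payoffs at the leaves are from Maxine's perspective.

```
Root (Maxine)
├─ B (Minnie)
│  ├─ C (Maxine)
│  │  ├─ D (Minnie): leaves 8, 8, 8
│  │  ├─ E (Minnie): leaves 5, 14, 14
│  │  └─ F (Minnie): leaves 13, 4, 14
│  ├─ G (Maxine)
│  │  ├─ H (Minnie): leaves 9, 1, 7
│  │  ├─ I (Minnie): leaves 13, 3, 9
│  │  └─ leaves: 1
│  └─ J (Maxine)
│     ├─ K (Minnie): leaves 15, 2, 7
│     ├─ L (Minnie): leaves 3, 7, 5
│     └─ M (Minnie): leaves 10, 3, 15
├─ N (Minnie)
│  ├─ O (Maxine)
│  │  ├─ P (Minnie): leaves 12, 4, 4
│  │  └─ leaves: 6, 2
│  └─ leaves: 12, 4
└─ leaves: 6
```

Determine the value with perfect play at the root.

6

D (Minnie): min(8, 8, 8) = 8
E (Minnie): min(5, 14, 14) = 5
F (Minnie): min(13, 4, 14) = 4
C (Maxine): max(8, 5, 4) = 8
H (Minnie): min(9, 1, 7) = 1
I (Minnie): min(13, 3, 9) = 3
G (Maxine): max(1, 3, 1) = 3
K (Minnie): min(15, 2, 7) = 2
L (Minnie): min(3, 7, 5) = 3
M (Minnie): min(10, 3, 15) = 3
J (Maxine): max(2, 3, 3) = 3
B (Minnie): min(8, 3, 3) = 3
P (Minnie): min(12, 4, 4) = 4
O (Maxine): max(4, 6, 2) = 6
N (Minnie): min(6, 12, 4) = 4
Root (Maxine): max(3, 4, 6) = 6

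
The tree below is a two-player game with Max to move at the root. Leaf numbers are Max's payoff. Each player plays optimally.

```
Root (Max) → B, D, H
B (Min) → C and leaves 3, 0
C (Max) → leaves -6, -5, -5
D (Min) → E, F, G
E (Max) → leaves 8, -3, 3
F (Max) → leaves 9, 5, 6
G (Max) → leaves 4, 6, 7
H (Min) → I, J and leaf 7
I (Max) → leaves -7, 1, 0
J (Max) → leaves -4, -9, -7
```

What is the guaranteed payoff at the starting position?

C (Max): max(-6, -5, -5) = -5
B (Min): min(-5, 3, 0) = -5
E (Max): max(8, -3, 3) = 8
F (Max): max(9, 5, 6) = 9
G (Max): max(4, 6, 7) = 7
D (Min): min(8, 9, 7) = 7
I (Max): max(-7, 1, 0) = 1
J (Max): max(-4, -9, -7) = -4
H (Min): min(1, -4, 7) = -4
Root (Max): max(-5, 7, -4) = 7

7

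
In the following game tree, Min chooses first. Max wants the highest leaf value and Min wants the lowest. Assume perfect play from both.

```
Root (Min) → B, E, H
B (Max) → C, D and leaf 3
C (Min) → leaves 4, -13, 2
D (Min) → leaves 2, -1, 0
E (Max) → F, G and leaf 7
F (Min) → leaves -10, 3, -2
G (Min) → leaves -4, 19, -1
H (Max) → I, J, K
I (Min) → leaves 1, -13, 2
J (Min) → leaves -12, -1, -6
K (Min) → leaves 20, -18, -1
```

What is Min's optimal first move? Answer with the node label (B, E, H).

C (Min): min(4, -13, 2) = -13
D (Min): min(2, -1, 0) = -1
B (Max): max(-13, -1, 3) = 3
F (Min): min(-10, 3, -2) = -10
G (Min): min(-4, 19, -1) = -4
E (Max): max(-10, -4, 7) = 7
I (Min): min(1, -13, 2) = -13
J (Min): min(-12, -1, -6) = -12
K (Min): min(20, -18, -1) = -18
H (Max): max(-13, -12, -18) = -12
Root (Min): min(3, 7, -12) = -12
Min picks the child with the lowest value: H (value -12).

H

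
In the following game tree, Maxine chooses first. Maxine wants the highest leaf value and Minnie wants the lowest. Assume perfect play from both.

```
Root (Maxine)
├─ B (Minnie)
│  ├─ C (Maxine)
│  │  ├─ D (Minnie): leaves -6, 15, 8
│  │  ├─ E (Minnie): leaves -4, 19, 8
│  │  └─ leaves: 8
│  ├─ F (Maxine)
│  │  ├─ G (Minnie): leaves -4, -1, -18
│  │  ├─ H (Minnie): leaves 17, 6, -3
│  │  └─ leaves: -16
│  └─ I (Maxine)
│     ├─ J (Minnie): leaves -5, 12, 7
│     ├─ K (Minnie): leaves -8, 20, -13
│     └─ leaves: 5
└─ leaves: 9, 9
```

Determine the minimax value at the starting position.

9

D (Minnie): min(-6, 15, 8) = -6
E (Minnie): min(-4, 19, 8) = -4
C (Maxine): max(-6, -4, 8) = 8
G (Minnie): min(-4, -1, -18) = -18
H (Minnie): min(17, 6, -3) = -3
F (Maxine): max(-18, -3, -16) = -3
J (Minnie): min(-5, 12, 7) = -5
K (Minnie): min(-8, 20, -13) = -13
I (Maxine): max(-5, -13, 5) = 5
B (Minnie): min(8, -3, 5) = -3
Root (Maxine): max(-3, 9, 9) = 9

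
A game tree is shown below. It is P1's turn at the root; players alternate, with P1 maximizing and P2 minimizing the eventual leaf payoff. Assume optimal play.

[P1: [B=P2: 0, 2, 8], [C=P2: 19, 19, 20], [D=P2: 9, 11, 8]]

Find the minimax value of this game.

B (P2): min(0, 2, 8) = 0
C (P2): min(19, 19, 20) = 19
D (P2): min(9, 11, 8) = 8
Root (P1): max(0, 19, 8) = 19

19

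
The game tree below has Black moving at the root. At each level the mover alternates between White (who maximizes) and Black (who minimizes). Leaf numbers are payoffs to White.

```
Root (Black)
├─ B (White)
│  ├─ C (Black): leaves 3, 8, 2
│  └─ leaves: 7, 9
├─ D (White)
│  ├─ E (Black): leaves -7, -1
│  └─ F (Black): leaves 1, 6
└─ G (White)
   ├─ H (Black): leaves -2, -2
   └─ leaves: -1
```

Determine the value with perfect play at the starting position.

C (Black): min(3, 8, 2) = 2
B (White): max(2, 7, 9) = 9
E (Black): min(-7, -1) = -7
F (Black): min(1, 6) = 1
D (White): max(-7, 1) = 1
H (Black): min(-2, -2) = -2
G (White): max(-2, -1) = -1
Root (Black): min(9, 1, -1) = -1

-1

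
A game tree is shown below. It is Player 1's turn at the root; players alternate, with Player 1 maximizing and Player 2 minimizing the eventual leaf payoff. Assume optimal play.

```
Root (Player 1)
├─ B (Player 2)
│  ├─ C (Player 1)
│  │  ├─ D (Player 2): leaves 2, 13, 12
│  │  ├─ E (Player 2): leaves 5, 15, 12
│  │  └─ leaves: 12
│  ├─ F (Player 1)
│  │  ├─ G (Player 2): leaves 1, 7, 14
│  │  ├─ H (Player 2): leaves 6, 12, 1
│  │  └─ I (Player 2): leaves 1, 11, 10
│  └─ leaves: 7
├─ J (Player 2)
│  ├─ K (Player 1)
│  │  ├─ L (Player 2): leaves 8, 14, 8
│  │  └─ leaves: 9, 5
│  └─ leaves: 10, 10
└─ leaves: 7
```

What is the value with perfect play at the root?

D (Player 2): min(2, 13, 12) = 2
E (Player 2): min(5, 15, 12) = 5
C (Player 1): max(2, 5, 12) = 12
G (Player 2): min(1, 7, 14) = 1
H (Player 2): min(6, 12, 1) = 1
I (Player 2): min(1, 11, 10) = 1
F (Player 1): max(1, 1, 1) = 1
B (Player 2): min(12, 1, 7) = 1
L (Player 2): min(8, 14, 8) = 8
K (Player 1): max(8, 9, 5) = 9
J (Player 2): min(9, 10, 10) = 9
Root (Player 1): max(1, 9, 7) = 9

9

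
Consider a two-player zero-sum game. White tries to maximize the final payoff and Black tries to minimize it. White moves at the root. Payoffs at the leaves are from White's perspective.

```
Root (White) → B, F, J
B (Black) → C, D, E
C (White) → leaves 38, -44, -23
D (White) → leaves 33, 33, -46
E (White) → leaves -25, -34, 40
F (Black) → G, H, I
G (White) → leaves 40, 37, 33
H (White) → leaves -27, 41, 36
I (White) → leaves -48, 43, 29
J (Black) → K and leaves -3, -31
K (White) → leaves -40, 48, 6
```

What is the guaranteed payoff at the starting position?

40

C (White): max(38, -44, -23) = 38
D (White): max(33, 33, -46) = 33
E (White): max(-25, -34, 40) = 40
B (Black): min(38, 33, 40) = 33
G (White): max(40, 37, 33) = 40
H (White): max(-27, 41, 36) = 41
I (White): max(-48, 43, 29) = 43
F (Black): min(40, 41, 43) = 40
K (White): max(-40, 48, 6) = 48
J (Black): min(48, -3, -31) = -31
Root (White): max(33, 40, -31) = 40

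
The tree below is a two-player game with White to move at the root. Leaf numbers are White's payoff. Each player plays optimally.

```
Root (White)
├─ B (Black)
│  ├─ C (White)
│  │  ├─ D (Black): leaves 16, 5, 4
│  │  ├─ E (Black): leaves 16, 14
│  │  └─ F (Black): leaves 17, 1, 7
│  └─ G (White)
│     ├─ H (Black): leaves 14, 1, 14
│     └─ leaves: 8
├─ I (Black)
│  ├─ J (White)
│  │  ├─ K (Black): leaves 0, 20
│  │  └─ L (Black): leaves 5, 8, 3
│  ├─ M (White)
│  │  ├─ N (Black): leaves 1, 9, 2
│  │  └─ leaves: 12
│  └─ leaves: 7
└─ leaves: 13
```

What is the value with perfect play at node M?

12

N: min(1, 9, 2) = 1
M: max(1, 12) = 12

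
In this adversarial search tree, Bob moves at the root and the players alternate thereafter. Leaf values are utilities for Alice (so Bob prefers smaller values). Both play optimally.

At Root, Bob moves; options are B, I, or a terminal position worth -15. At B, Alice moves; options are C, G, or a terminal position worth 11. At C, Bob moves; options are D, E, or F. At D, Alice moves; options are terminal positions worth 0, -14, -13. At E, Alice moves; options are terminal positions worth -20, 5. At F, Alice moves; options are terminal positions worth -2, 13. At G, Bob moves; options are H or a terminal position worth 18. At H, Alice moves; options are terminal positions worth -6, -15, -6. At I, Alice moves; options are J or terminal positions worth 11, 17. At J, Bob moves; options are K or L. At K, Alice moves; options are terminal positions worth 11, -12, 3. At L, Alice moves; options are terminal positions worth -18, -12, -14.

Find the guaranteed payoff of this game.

-15

D (Alice): max(0, -14, -13) = 0
E (Alice): max(-20, 5) = 5
F (Alice): max(-2, 13) = 13
C (Bob): min(0, 5, 13) = 0
H (Alice): max(-6, -15, -6) = -6
G (Bob): min(-6, 18) = -6
B (Alice): max(0, -6, 11) = 11
K (Alice): max(11, -12, 3) = 11
L (Alice): max(-18, -12, -14) = -12
J (Bob): min(11, -12) = -12
I (Alice): max(-12, 11, 17) = 17
Root (Bob): min(11, 17, -15) = -15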